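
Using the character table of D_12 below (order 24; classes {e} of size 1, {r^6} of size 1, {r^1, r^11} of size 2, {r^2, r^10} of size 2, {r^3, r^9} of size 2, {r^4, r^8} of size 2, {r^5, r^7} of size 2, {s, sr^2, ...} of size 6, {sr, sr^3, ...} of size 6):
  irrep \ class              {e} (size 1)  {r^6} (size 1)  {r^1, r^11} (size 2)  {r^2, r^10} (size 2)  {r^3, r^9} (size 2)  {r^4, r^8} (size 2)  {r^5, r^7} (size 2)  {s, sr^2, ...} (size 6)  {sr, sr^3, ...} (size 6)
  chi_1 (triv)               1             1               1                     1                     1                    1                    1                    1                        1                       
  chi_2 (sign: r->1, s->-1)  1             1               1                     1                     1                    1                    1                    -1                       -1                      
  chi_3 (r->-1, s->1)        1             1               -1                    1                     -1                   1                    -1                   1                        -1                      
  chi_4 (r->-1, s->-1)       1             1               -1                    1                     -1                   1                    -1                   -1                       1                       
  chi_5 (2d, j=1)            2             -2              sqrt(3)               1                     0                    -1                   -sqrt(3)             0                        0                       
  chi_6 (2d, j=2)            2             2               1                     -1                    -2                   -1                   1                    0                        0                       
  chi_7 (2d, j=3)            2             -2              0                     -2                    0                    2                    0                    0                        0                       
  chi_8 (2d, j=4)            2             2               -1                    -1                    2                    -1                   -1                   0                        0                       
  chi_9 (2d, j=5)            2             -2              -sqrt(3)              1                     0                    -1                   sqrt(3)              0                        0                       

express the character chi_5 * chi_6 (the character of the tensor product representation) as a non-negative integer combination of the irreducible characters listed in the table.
chi_5 tensor chi_6 = chi_5 + chi_7 (all other irreducibles have multiplicity 0).

Why: The character of a tensor product is the pointwise product (chi_5 * chi_6)(C) = chi_5(C) * chi_6(C):
  {e}: (2)*(2), {r^6}: (-2)*(2), {r^1, r^11}: (sqrt(3))*(1), {r^2, r^10}: (1)*(-1), {r^3, r^9}: (0)*(-2), {r^4, r^8}: (-1)*(-1), {r^5, r^7}: (-sqrt(3))*(1), {s, sr^2, ...}: (0)*(0), {sr, sr^3, ...}: (0)*(0)
so (chi_5 * chi_6) takes values
  {e} -> 4, {r^6} -> -4, {r^1, r^11} -> sqrt(3), {r^2, r^10} -> -1, {r^3, r^9} -> 0, {r^4, r^8} -> 1, {r^5, r^7} -> -sqrt(3), {s, sr^2, ...} -> 0, {sr, sr^3, ...} -> 0.
Now take the inner product of this character with each irreducible chi from the table, <chi_5*chi_6, chi> = (1/24) sum_C |C| (chi_5*chi_6)(C) conj(chi(C)):
  <chi_5*chi_6, chi_1> = (1/24)[1*(4)*conj(1) + 1*(-4)*conj(1) + 2*(sqrt(3))*conj(1) + 2*(-1)*conj(1) + 2*(0)*conj(1) + 2*(1)*conj(1) + 2*(-sqrt(3))*conj(1) + 6*(0)*conj(1) + 6*(0)*conj(1)]
      = (1/24)[(4) + (-4) + (2*sqrt(3)) + (-2) + (0) + (2) + (-2*sqrt(3)) + (0) + (0)] = 0/24 = 0
  <chi_5*chi_6, chi_2> = (1/24)[1*(4)*conj(1) + 1*(-4)*conj(1) + 2*(sqrt(3))*conj(1) + 2*(-1)*conj(1) + 2*(0)*conj(1) + 2*(1)*conj(1) + 2*(-sqrt(3))*conj(1) + 6*(0)*conj(-1) + 6*(0)*conj(-1)]
      = (1/24)[(4) + (-4) + (2*sqrt(3)) + (-2) + (0) + (2) + (-2*sqrt(3)) + (0) + (0)] = 0/24 = 0
  <chi_5*chi_6, chi_3> = (1/24)[1*(4)*conj(1) + 1*(-4)*conj(1) + 2*(sqrt(3))*conj(-1) + 2*(-1)*conj(1) + 2*(0)*conj(-1) + 2*(1)*conj(1) + 2*(-sqrt(3))*conj(-1) + 6*(0)*conj(1) + 6*(0)*conj(-1)]
      = (1/24)[(4) + (-4) + (-2*sqrt(3)) + (-2) + (0) + (2) + (2*sqrt(3)) + (0) + (0)] = 0/24 = 0
  <chi_5*chi_6, chi_4> = (1/24)[1*(4)*conj(1) + 1*(-4)*conj(1) + 2*(sqrt(3))*conj(-1) + 2*(-1)*conj(1) + 2*(0)*conj(-1) + 2*(1)*conj(1) + 2*(-sqrt(3))*conj(-1) + 6*(0)*conj(-1) + 6*(0)*conj(1)]
      = (1/24)[(4) + (-4) + (-2*sqrt(3)) + (-2) + (0) + (2) + (2*sqrt(3)) + (0) + (0)] = 0/24 = 0
  <chi_5*chi_6, chi_5> = (1/24)[1*(4)*conj(2) + 1*(-4)*conj(-2) + 2*(sqrt(3))*conj(sqrt(3)) + 2*(-1)*conj(1) + 2*(0)*conj(0) + 2*(1)*conj(-1) + 2*(-sqrt(3))*conj(-sqrt(3)) + 6*(0)*conj(0) + 6*(0)*conj(0)]
      = (1/24)[(8) + (8) + (6) + (-2) + (0) + (-2) + (6) + (0) + (0)] = 24/24 = 1
  <chi_5*chi_6, chi_6> = (1/24)[1*(4)*conj(2) + 1*(-4)*conj(2) + 2*(sqrt(3))*conj(1) + 2*(-1)*conj(-1) + 2*(0)*conj(-2) + 2*(1)*conj(-1) + 2*(-sqrt(3))*conj(1) + 6*(0)*conj(0) + 6*(0)*conj(0)]
      = (1/24)[(8) + (-8) + (2*sqrt(3)) + (2) + (0) + (-2) + (-2*sqrt(3)) + (0) + (0)] = 0/24 = 0
  <chi_5*chi_6, chi_7> = (1/24)[1*(4)*conj(2) + 1*(-4)*conj(-2) + 2*(sqrt(3))*conj(0) + 2*(-1)*conj(-2) + 2*(0)*conj(0) + 2*(1)*conj(2) + 2*(-sqrt(3))*conj(0) + 6*(0)*conj(0) + 6*(0)*conj(0)]
      = (1/24)[(8) + (8) + (0) + (4) + (0) + (4) + (0) + (0) + (0)] = 24/24 = 1
  <chi_5*chi_6, chi_8> = (1/24)[1*(4)*conj(2) + 1*(-4)*conj(2) + 2*(sqrt(3))*conj(-1) + 2*(-1)*conj(-1) + 2*(0)*conj(2) + 2*(1)*conj(-1) + 2*(-sqrt(3))*conj(-1) + 6*(0)*conj(0) + 6*(0)*conj(0)]
      = (1/24)[(8) + (-8) + (-2*sqrt(3)) + (2) + (0) + (-2) + (2*sqrt(3)) + (0) + (0)] = 0/24 = 0
  <chi_5*chi_6, chi_9> = (1/24)[1*(4)*conj(2) + 1*(-4)*conj(-2) + 2*(sqrt(3))*conj(-sqrt(3)) + 2*(-1)*conj(1) + 2*(0)*conj(0) + 2*(1)*conj(-1) + 2*(-sqrt(3))*conj(sqrt(3)) + 6*(0)*conj(0) + 6*(0)*conj(0)]
      = (1/24)[(8) + (8) + (-6) + (-2) + (0) + (-2) + (-6) + (0) + (0)] = 0/24 = 0
Hence the multiplicities are chi_5: 1, chi_7: 1. Dimension check: dim(chi_5)*dim(chi_6) = 2*2 = 4 and sum (mult * dim) = 1*2 + 1*2 = 4.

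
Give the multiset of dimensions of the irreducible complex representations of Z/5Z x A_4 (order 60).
Dimensions: 1, 1, 1, 1, 1, 1, 1, 1, 1, 1, 1, 1, 1, 1, 1, 3, 3, 3, 3, 3

Explanation: There are 20 irreducibles (= number of conjugacy classes). Their dimensions d_i satisfy sum d_i^2 = |G| = 60: 1 + 1 + 1 + 1 + 1 + 1 + 1 + 1 + 1 + 1 + 1 + 1 + 1 + 1 + 1 + 9 + 9 + 9 + 9 + 9 = 60. (For the product with Z/5Z: each of the 5 1-dim characters of Z/5Z tensors with each irrep of A_4, giving 5 copies of each A_4-dimension.)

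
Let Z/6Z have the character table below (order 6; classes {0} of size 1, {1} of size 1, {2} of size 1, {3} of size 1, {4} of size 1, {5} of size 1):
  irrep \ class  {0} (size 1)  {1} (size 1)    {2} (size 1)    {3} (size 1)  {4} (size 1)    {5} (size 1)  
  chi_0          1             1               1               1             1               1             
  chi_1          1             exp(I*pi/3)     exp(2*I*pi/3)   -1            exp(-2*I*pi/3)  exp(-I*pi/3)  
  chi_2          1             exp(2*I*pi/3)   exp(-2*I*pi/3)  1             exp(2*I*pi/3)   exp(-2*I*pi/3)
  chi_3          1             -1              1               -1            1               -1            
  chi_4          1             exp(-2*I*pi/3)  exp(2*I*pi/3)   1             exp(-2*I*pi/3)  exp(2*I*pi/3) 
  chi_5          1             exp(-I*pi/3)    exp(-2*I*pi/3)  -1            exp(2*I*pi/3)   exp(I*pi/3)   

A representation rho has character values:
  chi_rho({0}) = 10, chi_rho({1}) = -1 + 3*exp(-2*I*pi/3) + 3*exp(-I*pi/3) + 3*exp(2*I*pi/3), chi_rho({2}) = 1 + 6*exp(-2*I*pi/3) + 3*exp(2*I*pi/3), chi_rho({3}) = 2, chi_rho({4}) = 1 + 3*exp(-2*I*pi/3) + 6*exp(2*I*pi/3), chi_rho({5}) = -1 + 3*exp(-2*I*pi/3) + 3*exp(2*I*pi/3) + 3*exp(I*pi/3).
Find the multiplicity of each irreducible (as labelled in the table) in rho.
Multiplicities: chi_0: 0, chi_1: 0, chi_2: 3, chi_3: 1, chi_4: 3, chi_5: 3.

Argument: Use <chi_rho, chi> = (1/|G|) sum_C |C| * chi_rho(C) * conj(chi(C)) with |G| = 6 for each irreducible chi in the table:
  <chi_rho, chi_0> = (1/6)[1*(10)*conj(1) + 1*(-1 + 3*exp(-2*I*pi/3) + 3*exp(-I*pi/3) + 3*exp(2*I*pi/3))*conj(1) + 1*(1 + 6*exp(-2*I*pi/3) + 3*exp(2*I*pi/3))*conj(1) + 1*(2)*conj(1) + 1*(1 + 3*exp(-2*I*pi/3) + 6*exp(2*I*pi/3))*conj(1) + 1*(-1 + 3*exp(-2*I*pi/3) + 3*exp(2*I*pi/3) + 3*exp(I*pi/3))*conj(1)]
      = (1/6)[(10) + (-1 + 3*exp(-2*I*pi/3) + 3*exp(-I*pi/3) + 3*exp(2*I*pi/3)) + (1 + 6*exp(-2*I*pi/3) + 3*exp(2*I*pi/3)) + (2) + (1 + 3*exp(-2*I*pi/3) + 6*exp(2*I*pi/3)) + (-1 + 3*exp(-2*I*pi/3) + 3*exp(2*I*pi/3) + 3*exp(I*pi/3))] = 0/6 = 0
  <chi_rho, chi_1> = (1/6)[1*(10)*conj(1) + 1*(-1 + 3*exp(-2*I*pi/3) + 3*exp(-I*pi/3) + 3*exp(2*I*pi/3))*conj(exp(I*pi/3)) + 1*(1 + 6*exp(-2*I*pi/3) + 3*exp(2*I*pi/3))*conj(exp(2*I*pi/3)) + 1*(2)*conj(-1) + 1*(1 + 3*exp(-2*I*pi/3) + 6*exp(2*I*pi/3))*conj(exp(-2*I*pi/3)) + 1*(-1 + 3*exp(-2*I*pi/3) + 3*exp(2*I*pi/3) + 3*exp(I*pi/3))*conj(exp(-I*pi/3))]
      = (1/6)[(10) + (-3 + 3*exp(-2*I*pi/3) - exp(-I*pi/3) + 3*exp(I*pi/3)) + (3 + exp(-2*I*pi/3) + 6*exp(2*I*pi/3)) + (-2) + (3 + 6*exp(-2*I*pi/3) + exp(2*I*pi/3)) + (-3 + 3*exp(-I*pi/3) - exp(I*pi/3) + 3*exp(2*I*pi/3))] = 0/6 = 0
  <chi_rho, chi_2> = (1/6)[1*(10)*conj(1) + 1*(-1 + 3*exp(-2*I*pi/3) + 3*exp(-I*pi/3) + 3*exp(2*I*pi/3))*conj(exp(2*I*pi/3)) + 1*(1 + 6*exp(-2*I*pi/3) + 3*exp(2*I*pi/3))*conj(exp(-2*I*pi/3)) + 1*(2)*conj(1) + 1*(1 + 3*exp(-2*I*pi/3) + 6*exp(2*I*pi/3))*conj(exp(2*I*pi/3)) + 1*(-1 + 3*exp(-2*I*pi/3) + 3*exp(2*I*pi/3) + 3*exp(I*pi/3))*conj(exp(-2*I*pi/3))]
      = (1/6)[(10) + (-exp(-2*I*pi/3) + 3*exp(2*I*pi/3)) + (6 + 3*exp(-2*I*pi/3) + exp(2*I*pi/3)) + (2) + (6 + exp(-2*I*pi/3) + 3*exp(2*I*pi/3)) + (3*exp(-2*I*pi/3) - exp(2*I*pi/3))] = 18/6 = 3
  <chi_rho, chi_3> = (1/6)[1*(10)*conj(1) + 1*(-1 + 3*exp(-2*I*pi/3) + 3*exp(-I*pi/3) + 3*exp(2*I*pi/3))*conj(-1) + 1*(1 + 6*exp(-2*I*pi/3) + 3*exp(2*I*pi/3))*conj(1) + 1*(2)*conj(-1) + 1*(1 + 3*exp(-2*I*pi/3) + 6*exp(2*I*pi/3))*conj(1) + 1*(-1 + 3*exp(-2*I*pi/3) + 3*exp(2*I*pi/3) + 3*exp(I*pi/3))*conj(-1)]
      = (1/6)[(10) + (1 - 3*exp(2*I*pi/3) - 3*exp(-I*pi/3) - 3*exp(-2*I*pi/3)) + (1 + 6*exp(-2*I*pi/3) + 3*exp(2*I*pi/3)) + (-2) + (1 + 3*exp(-2*I*pi/3) + 6*exp(2*I*pi/3)) + (1 - 3*exp(I*pi/3) - 3*exp(2*I*pi/3) - 3*exp(-2*I*pi/3))] = 6/6 = 1
  <chi_rho, chi_4> = (1/6)[1*(10)*conj(1) + 1*(-1 + 3*exp(-2*I*pi/3) + 3*exp(-I*pi/3) + 3*exp(2*I*pi/3))*conj(exp(-2*I*pi/3)) + 1*(1 + 6*exp(-2*I*pi/3) + 3*exp(2*I*pi/3))*conj(exp(2*I*pi/3)) + 1*(2)*conj(1) + 1*(1 + 3*exp(-2*I*pi/3) + 6*exp(2*I*pi/3))*conj(exp(-2*I*pi/3)) + 1*(-1 + 3*exp(-2*I*pi/3) + 3*exp(2*I*pi/3) + 3*exp(I*pi/3))*conj(exp(2*I*pi/3))]
      = (1/6)[(10) + (3 + 3*exp(-2*I*pi/3) - exp(2*I*pi/3) + 3*exp(I*pi/3)) + (3 + exp(-2*I*pi/3) + 6*exp(2*I*pi/3)) + (2) + (3 + 6*exp(-2*I*pi/3) + exp(2*I*pi/3)) + (3 + 3*exp(-I*pi/3) - exp(-2*I*pi/3) + 3*exp(2*I*pi/3))] = 18/6 = 3
  <chi_rho, chi_5> = (1/6)[1*(10)*conj(1) + 1*(-1 + 3*exp(-2*I*pi/3) + 3*exp(-I*pi/3) + 3*exp(2*I*pi/3))*conj(exp(-I*pi/3)) + 1*(1 + 6*exp(-2*I*pi/3) + 3*exp(2*I*pi/3))*conj(exp(-2*I*pi/3)) + 1*(2)*conj(-1) + 1*(1 + 3*exp(-2*I*pi/3) + 6*exp(2*I*pi/3))*conj(exp(2*I*pi/3)) + 1*(-1 + 3*exp(-2*I*pi/3) + 3*exp(2*I*pi/3) + 3*exp(I*pi/3))*conj(exp(I*pi/3))]
      = (1/6)[(10) + (3*exp(-I*pi/3) - exp(I*pi/3)) + (6 + 3*exp(-2*I*pi/3) + exp(2*I*pi/3)) + (-2) + (6 + exp(-2*I*pi/3) + 3*exp(2*I*pi/3)) + (-exp(-I*pi/3) + 3*exp(I*pi/3))] = 18/6 = 3
(Exp terms are combined using exp(i*s)*conj(exp(i*t)) = exp(i*(s-t)), and sums of them are collapsed using the identity that for every m > 1 the m distinct m-th roots of unity sum to 0, e.g. 1 + exp(2*I*pi/3) + exp(-2*I*pi/3) = 0.)
Dimension check: dim(rho) = sum (mult * dim) = 0*1 + 0*1 + 3*1 + 1*1 + 3*1 + 3*1 = 10 = chi_rho(e) = 10.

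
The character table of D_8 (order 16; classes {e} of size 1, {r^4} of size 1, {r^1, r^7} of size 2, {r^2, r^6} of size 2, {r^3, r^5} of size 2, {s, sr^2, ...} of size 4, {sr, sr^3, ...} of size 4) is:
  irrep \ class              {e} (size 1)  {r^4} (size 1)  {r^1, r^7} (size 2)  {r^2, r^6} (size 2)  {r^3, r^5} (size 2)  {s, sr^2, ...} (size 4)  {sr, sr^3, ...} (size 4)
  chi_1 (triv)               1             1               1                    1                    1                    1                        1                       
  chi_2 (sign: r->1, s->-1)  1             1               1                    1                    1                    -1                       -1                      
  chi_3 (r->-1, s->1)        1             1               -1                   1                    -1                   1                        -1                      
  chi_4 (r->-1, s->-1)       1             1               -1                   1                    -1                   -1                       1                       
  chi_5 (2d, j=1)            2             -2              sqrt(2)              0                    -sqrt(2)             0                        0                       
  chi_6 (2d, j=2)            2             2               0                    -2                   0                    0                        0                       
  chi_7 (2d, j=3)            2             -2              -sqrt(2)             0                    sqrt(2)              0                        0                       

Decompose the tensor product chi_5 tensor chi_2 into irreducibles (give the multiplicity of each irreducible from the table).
chi_5 tensor chi_2 = chi_5 (all other irreducibles have multiplicity 0).

Derivation: The character of a tensor product is the pointwise product (chi_5 * chi_2)(C) = chi_5(C) * chi_2(C):
  {e}: (2)*(1), {r^4}: (-2)*(1), {r^1, r^7}: (sqrt(2))*(1), {r^2, r^6}: (0)*(1), {r^3, r^5}: (-sqrt(2))*(1), {s, sr^2, ...}: (0)*(-1), {sr, sr^3, ...}: (0)*(-1)
so (chi_5 * chi_2) takes values
  {e} -> 2, {r^4} -> -2, {r^1, r^7} -> sqrt(2), {r^2, r^6} -> 0, {r^3, r^5} -> -sqrt(2), {s, sr^2, ...} -> 0, {sr, sr^3, ...} -> 0.
Now take the inner product of this character with each irreducible chi from the table, <chi_5*chi_2, chi> = (1/16) sum_C |C| (chi_5*chi_2)(C) conj(chi(C)):
  <chi_5*chi_2, chi_1> = (1/16)[1*(2)*conj(1) + 1*(-2)*conj(1) + 2*(sqrt(2))*conj(1) + 2*(0)*conj(1) + 2*(-sqrt(2))*conj(1) + 4*(0)*conj(1) + 4*(0)*conj(1)]
      = (1/16)[(2) + (-2) + (2*sqrt(2)) + (0) + (-2*sqrt(2)) + (0) + (0)] = 0/16 = 0
  <chi_5*chi_2, chi_2> = (1/16)[1*(2)*conj(1) + 1*(-2)*conj(1) + 2*(sqrt(2))*conj(1) + 2*(0)*conj(1) + 2*(-sqrt(2))*conj(1) + 4*(0)*conj(-1) + 4*(0)*conj(-1)]
      = (1/16)[(2) + (-2) + (2*sqrt(2)) + (0) + (-2*sqrt(2)) + (0) + (0)] = 0/16 = 0
  <chi_5*chi_2, chi_3> = (1/16)[1*(2)*conj(1) + 1*(-2)*conj(1) + 2*(sqrt(2))*conj(-1) + 2*(0)*conj(1) + 2*(-sqrt(2))*conj(-1) + 4*(0)*conj(1) + 4*(0)*conj(-1)]
      = (1/16)[(2) + (-2) + (-2*sqrt(2)) + (0) + (2*sqrt(2)) + (0) + (0)] = 0/16 = 0
  <chi_5*chi_2, chi_4> = (1/16)[1*(2)*conj(1) + 1*(-2)*conj(1) + 2*(sqrt(2))*conj(-1) + 2*(0)*conj(1) + 2*(-sqrt(2))*conj(-1) + 4*(0)*conj(-1) + 4*(0)*conj(1)]
      = (1/16)[(2) + (-2) + (-2*sqrt(2)) + (0) + (2*sqrt(2)) + (0) + (0)] = 0/16 = 0
  <chi_5*chi_2, chi_5> = (1/16)[1*(2)*conj(2) + 1*(-2)*conj(-2) + 2*(sqrt(2))*conj(sqrt(2)) + 2*(0)*conj(0) + 2*(-sqrt(2))*conj(-sqrt(2)) + 4*(0)*conj(0) + 4*(0)*conj(0)]
      = (1/16)[(4) + (4) + (4) + (0) + (4) + (0) + (0)] = 16/16 = 1
  <chi_5*chi_2, chi_6> = (1/16)[1*(2)*conj(2) + 1*(-2)*conj(2) + 2*(sqrt(2))*conj(0) + 2*(0)*conj(-2) + 2*(-sqrt(2))*conj(0) + 4*(0)*conj(0) + 4*(0)*conj(0)]
      = (1/16)[(4) + (-4) + (0) + (0) + (0) + (0) + (0)] = 0/16 = 0
  <chi_5*chi_2, chi_7> = (1/16)[1*(2)*conj(2) + 1*(-2)*conj(-2) + 2*(sqrt(2))*conj(-sqrt(2)) + 2*(0)*conj(0) + 2*(-sqrt(2))*conj(sqrt(2)) + 4*(0)*conj(0) + 4*(0)*conj(0)]
      = (1/16)[(4) + (4) + (-4) + (0) + (-4) + (0) + (0)] = 0/16 = 0
Hence the multiplicities are chi_5: 1. Dimension check: dim(chi_5)*dim(chi_2) = 2*1 = 2 and sum (mult * dim) = 1*2 = 2.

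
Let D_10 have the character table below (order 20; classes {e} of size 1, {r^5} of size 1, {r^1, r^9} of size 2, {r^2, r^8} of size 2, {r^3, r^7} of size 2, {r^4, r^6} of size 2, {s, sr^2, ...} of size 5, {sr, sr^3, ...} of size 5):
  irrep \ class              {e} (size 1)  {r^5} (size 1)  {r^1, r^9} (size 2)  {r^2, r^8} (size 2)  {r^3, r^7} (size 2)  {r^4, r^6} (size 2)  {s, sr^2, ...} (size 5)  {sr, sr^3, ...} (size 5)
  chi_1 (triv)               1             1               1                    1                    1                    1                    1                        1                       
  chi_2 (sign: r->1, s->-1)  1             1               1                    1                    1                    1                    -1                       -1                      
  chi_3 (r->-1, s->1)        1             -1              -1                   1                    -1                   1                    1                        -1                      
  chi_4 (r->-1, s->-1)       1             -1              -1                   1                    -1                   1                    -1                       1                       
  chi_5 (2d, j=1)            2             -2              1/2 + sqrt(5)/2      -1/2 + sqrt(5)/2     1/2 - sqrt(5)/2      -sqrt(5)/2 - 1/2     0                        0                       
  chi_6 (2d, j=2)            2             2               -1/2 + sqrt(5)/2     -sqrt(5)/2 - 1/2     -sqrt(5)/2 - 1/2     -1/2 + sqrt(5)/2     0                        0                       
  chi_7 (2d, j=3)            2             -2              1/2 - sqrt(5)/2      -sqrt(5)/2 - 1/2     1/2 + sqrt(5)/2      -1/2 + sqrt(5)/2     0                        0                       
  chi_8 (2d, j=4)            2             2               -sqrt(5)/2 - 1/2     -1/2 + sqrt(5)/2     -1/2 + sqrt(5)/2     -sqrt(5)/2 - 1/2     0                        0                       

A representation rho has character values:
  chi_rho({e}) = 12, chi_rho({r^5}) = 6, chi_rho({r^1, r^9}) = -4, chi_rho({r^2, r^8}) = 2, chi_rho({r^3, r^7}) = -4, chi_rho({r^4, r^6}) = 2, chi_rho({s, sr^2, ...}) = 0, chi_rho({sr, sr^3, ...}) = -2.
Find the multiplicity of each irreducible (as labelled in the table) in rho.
Multiplicities: chi_1: 0, chi_2: 1, chi_3: 2, chi_4: 1, chi_5: 0, chi_6: 2, chi_7: 0, chi_8: 2.

Use <chi_rho, chi> = (1/|G|) sum_C |C| * chi_rho(C) * conj(chi(C)) with |G| = 20 for each irreducible chi in the table:
  <chi_rho, chi_1> = (1/20)[1*(12)*conj(1) + 1*(6)*conj(1) + 2*(-4)*conj(1) + 2*(2)*conj(1) + 2*(-4)*conj(1) + 2*(2)*conj(1) + 5*(0)*conj(1) + 5*(-2)*conj(1)]
      = (1/20)[(12) + (6) + (-8) + (4) + (-8) + (4) + (0) + (-10)] = 0/20 = 0
  <chi_rho, chi_2> = (1/20)[1*(12)*conj(1) + 1*(6)*conj(1) + 2*(-4)*conj(1) + 2*(2)*conj(1) + 2*(-4)*conj(1) + 2*(2)*conj(1) + 5*(0)*conj(-1) + 5*(-2)*conj(-1)]
      = (1/20)[(12) + (6) + (-8) + (4) + (-8) + (4) + (0) + (10)] = 20/20 = 1
  <chi_rho, chi_3> = (1/20)[1*(12)*conj(1) + 1*(6)*conj(-1) + 2*(-4)*conj(-1) + 2*(2)*conj(1) + 2*(-4)*conj(-1) + 2*(2)*conj(1) + 5*(0)*conj(1) + 5*(-2)*conj(-1)]
      = (1/20)[(12) + (-6) + (8) + (4) + (8) + (4) + (0) + (10)] = 40/20 = 2
  <chi_rho, chi_4> = (1/20)[1*(12)*conj(1) + 1*(6)*conj(-1) + 2*(-4)*conj(-1) + 2*(2)*conj(1) + 2*(-4)*conj(-1) + 2*(2)*conj(1) + 5*(0)*conj(-1) + 5*(-2)*conj(1)]
      = (1/20)[(12) + (-6) + (8) + (4) + (8) + (4) + (0) + (-10)] = 20/20 = 1
  <chi_rho, chi_5> = (1/20)[1*(12)*conj(2) + 1*(6)*conj(-2) + 2*(-4)*conj(1/2 + sqrt(5)/2) + 2*(2)*conj(-1/2 + sqrt(5)/2) + 2*(-4)*conj(1/2 - sqrt(5)/2) + 2*(2)*conj(-sqrt(5)/2 - 1/2) + 5*(0)*conj(0) + 5*(-2)*conj(0)]
      = (1/20)[(24) + (-12) + (-4*sqrt(5) - 4) + (-2 + 2*sqrt(5)) + (-4 + 4*sqrt(5)) + (-2*sqrt(5) - 2) + (0) + (0)] = 0/20 = 0
  <chi_rho, chi_6> = (1/20)[1*(12)*conj(2) + 1*(6)*conj(2) + 2*(-4)*conj(-1/2 + sqrt(5)/2) + 2*(2)*conj(-sqrt(5)/2 - 1/2) + 2*(-4)*conj(-sqrt(5)/2 - 1/2) + 2*(2)*conj(-1/2 + sqrt(5)/2) + 5*(0)*conj(0) + 5*(-2)*conj(0)]
      = (1/20)[(24) + (12) + (4 - 4*sqrt(5)) + (-2*sqrt(5) - 2) + (4 + 4*sqrt(5)) + (-2 + 2*sqrt(5)) + (0) + (0)] = 40/20 = 2
  <chi_rho, chi_7> = (1/20)[1*(12)*conj(2) + 1*(6)*conj(-2) + 2*(-4)*conj(1/2 - sqrt(5)/2) + 2*(2)*conj(-sqrt(5)/2 - 1/2) + 2*(-4)*conj(1/2 + sqrt(5)/2) + 2*(2)*conj(-1/2 + sqrt(5)/2) + 5*(0)*conj(0) + 5*(-2)*conj(0)]
      = (1/20)[(24) + (-12) + (-4 + 4*sqrt(5)) + (-2*sqrt(5) - 2) + (-4*sqrt(5) - 4) + (-2 + 2*sqrt(5)) + (0) + (0)] = 0/20 = 0
  <chi_rho, chi_8> = (1/20)[1*(12)*conj(2) + 1*(6)*conj(2) + 2*(-4)*conj(-sqrt(5)/2 - 1/2) + 2*(2)*conj(-1/2 + sqrt(5)/2) + 2*(-4)*conj(-1/2 + sqrt(5)/2) + 2*(2)*conj(-sqrt(5)/2 - 1/2) + 5*(0)*conj(0) + 5*(-2)*conj(0)]
      = (1/20)[(24) + (12) + (4 + 4*sqrt(5)) + (-2 + 2*sqrt(5)) + (4 - 4*sqrt(5)) + (-2*sqrt(5) - 2) + (0) + (0)] = 40/20 = 2
Dimension check: dim(rho) = sum (mult * dim) = 0*1 + 1*1 + 2*1 + 1*1 + 0*2 + 2*2 + 0*2 + 2*2 = 12 = chi_rho(e) = 12.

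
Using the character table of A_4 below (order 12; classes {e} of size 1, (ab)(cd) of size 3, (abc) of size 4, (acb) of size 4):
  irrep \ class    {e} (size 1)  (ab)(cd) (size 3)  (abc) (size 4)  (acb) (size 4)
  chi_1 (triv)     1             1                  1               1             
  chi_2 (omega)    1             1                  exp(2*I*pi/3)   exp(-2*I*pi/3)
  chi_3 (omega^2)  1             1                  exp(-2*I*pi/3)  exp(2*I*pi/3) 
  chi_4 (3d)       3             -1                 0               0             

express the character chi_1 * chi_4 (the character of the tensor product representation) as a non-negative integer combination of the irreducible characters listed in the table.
chi_1 tensor chi_4 = chi_4 (all other irreducibles have multiplicity 0).

Reasoning: The character of a tensor product is the pointwise product (chi_1 * chi_4)(C) = chi_1(C) * chi_4(C):
  {e}: (1)*(3), (ab)(cd): (1)*(-1), (abc): (1)*(0), (acb): (1)*(0)
so (chi_1 * chi_4) takes values
  {e} -> 3, (ab)(cd) -> -1, (abc) -> 0, (acb) -> 0.
Now take the inner product of this character with each irreducible chi from the table, <chi_1*chi_4, chi> = (1/12) sum_C |C| (chi_1*chi_4)(C) conj(chi(C)):
  <chi_1*chi_4, chi_1> = (1/12)[1*(3)*conj(1) + 3*(-1)*conj(1) + 4*(0)*conj(1) + 4*(0)*conj(1)]
      = (1/12)[(3) + (-3) + (0) + (0)] = 0/12 = 0
  <chi_1*chi_4, chi_2> = (1/12)[1*(3)*conj(1) + 3*(-1)*conj(1) + 4*(0)*conj(exp(2*I*pi/3)) + 4*(0)*conj(exp(-2*I*pi/3))]
      = (1/12)[(3) + (-3) + (0) + (0)] = 0/12 = 0
  <chi_1*chi_4, chi_3> = (1/12)[1*(3)*conj(1) + 3*(-1)*conj(1) + 4*(0)*conj(exp(-2*I*pi/3)) + 4*(0)*conj(exp(2*I*pi/3))]
      = (1/12)[(3) + (-3) + (0) + (0)] = 0/12 = 0
  <chi_1*chi_4, chi_4> = (1/12)[1*(3)*conj(3) + 3*(-1)*conj(-1) + 4*(0)*conj(0) + 4*(0)*conj(0)]
      = (1/12)[(9) + (3) + (0) + (0)] = 12/12 = 1
(Exp terms are combined using exp(i*s)*conj(exp(i*t)) = exp(i*(s-t)), and sums of them are collapsed using the identity that for every m > 1 the m distinct m-th roots of unity sum to 0, e.g. 1 + exp(2*I*pi/3) + exp(-2*I*pi/3) = 0.)
Hence the multiplicities are chi_4: 1. Dimension check: dim(chi_1)*dim(chi_4) = 1*3 = 3 and sum (mult * dim) = 1*3 = 3.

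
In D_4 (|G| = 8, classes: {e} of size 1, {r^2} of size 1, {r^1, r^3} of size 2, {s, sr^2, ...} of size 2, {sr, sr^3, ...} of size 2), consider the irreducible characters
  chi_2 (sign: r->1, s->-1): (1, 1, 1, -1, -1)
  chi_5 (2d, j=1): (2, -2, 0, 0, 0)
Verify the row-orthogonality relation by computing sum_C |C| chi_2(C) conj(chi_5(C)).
Sum = 0; so <chi_2, chi_5> = 0 (distinct irreducibles are orthogonal).

Solution. Compute term by term over conjugacy classes (|C| * chi_2(C) * conj(chi_5(C))):
  1*(1)*conj(2) + 1*(1)*conj(-2) + 2*(1)*conj(0) + 2*(-1)*conj(0) + 2*(-1)*conj(0)
  = (2) + (-2) + (0) + (0) + (0)
  = 0.
Dividing by |G| = 8 gives 0/8 = 0, matching the row-orthogonality relation <chi_2, chi_5> = [chi_2 = chi_5].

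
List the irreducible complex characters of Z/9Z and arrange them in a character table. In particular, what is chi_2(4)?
Character table of Z/9Z (irreps indexed chi_0,...,chi_8 with chi_k(m) = zeta_9^(k*m), zeta_9 = exp(2*pi*i/9)):
  irrep \ class  {0} (size 1)  {1} (size 1)    {2} (size 1)    {3} (size 1)    {4} (size 1)    {5} (size 1)    {6} (size 1)    {7} (size 1)    {8} (size 1)  
  chi_0          1             1               1               1               1               1               1               1               1             
  chi_1          1             exp(2*I*pi/9)   exp(4*I*pi/9)   exp(2*I*pi/3)   exp(8*I*pi/9)   exp(-8*I*pi/9)  exp(-2*I*pi/3)  exp(-4*I*pi/9)  exp(-2*I*pi/9)
  chi_2          1             exp(4*I*pi/9)   exp(8*I*pi/9)   exp(-2*I*pi/3)  exp(-2*I*pi/9)  exp(2*I*pi/9)   exp(2*I*pi/3)   exp(-8*I*pi/9)  exp(-4*I*pi/9)
  chi_3          1             exp(2*I*pi/3)   exp(-2*I*pi/3)  1               exp(2*I*pi/3)   exp(-2*I*pi/3)  1               exp(2*I*pi/3)   exp(-2*I*pi/3)
  chi_4          1             exp(8*I*pi/9)   exp(-2*I*pi/9)  exp(2*I*pi/3)   exp(-4*I*pi/9)  exp(4*I*pi/9)   exp(-2*I*pi/3)  exp(2*I*pi/9)   exp(-8*I*pi/9)
  chi_5          1             exp(-8*I*pi/9)  exp(2*I*pi/9)   exp(-2*I*pi/3)  exp(4*I*pi/9)   exp(-4*I*pi/9)  exp(2*I*pi/3)   exp(-2*I*pi/9)  exp(8*I*pi/9) 
  chi_6          1             exp(-2*I*pi/3)  exp(2*I*pi/3)   1               exp(-2*I*pi/3)  exp(2*I*pi/3)   1               exp(-2*I*pi/3)  exp(2*I*pi/3) 
  chi_7          1             exp(-4*I*pi/9)  exp(-8*I*pi/9)  exp(2*I*pi/3)   exp(2*I*pi/9)   exp(-2*I*pi/9)  exp(-2*I*pi/3)  exp(8*I*pi/9)   exp(4*I*pi/9) 
  chi_8          1             exp(-2*I*pi/9)  exp(-4*I*pi/9)  exp(-2*I*pi/3)  exp(-8*I*pi/9)  exp(8*I*pi/9)   exp(2*I*pi/3)   exp(4*I*pi/9)   exp(2*I*pi/9) 

Spot check: chi_2(4) = zeta_9^(2*4) = zeta_9^8 = exp(-2*I*pi/9).

Why: Z/9Z is abelian, so all 9 irreducible complex representations are 1-dimensional. They are given by chi_k(m) = zeta_9^(k*m) for k = 0,...,8. Row orthogonality: sum_m chi_k(m) conj(chi_l(m)) = 9 * [k = l].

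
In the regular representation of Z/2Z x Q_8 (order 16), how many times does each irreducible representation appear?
Each irreducible V_i of dimension d_i appears with multiplicity d_i, i.e. rho_reg = (direct sum over all irreducibles V_i) d_i V_i. The irreducible dimensions for Z/2Z x Q_8 are 1, 1, 1, 1, 1, 1, 1, 1, 2, 2: 8 irreducibles of dimension 1, each with multiplicity 1; 2 irreducibles of dimension 2, each with multiplicity 2. Total dimension 8*1*1 + 2*2*2 = 16 = |G|.

Working: General theorem: in the regular representation of a finite group G, each irreducible appears with multiplicity equal to its dimension. Check: dim(rho_reg) = sum d_i^2 = 1 + 1 + 1 + 1 + 1 + 1 + 1 + 1 + 4 + 4 = 16 = |G|.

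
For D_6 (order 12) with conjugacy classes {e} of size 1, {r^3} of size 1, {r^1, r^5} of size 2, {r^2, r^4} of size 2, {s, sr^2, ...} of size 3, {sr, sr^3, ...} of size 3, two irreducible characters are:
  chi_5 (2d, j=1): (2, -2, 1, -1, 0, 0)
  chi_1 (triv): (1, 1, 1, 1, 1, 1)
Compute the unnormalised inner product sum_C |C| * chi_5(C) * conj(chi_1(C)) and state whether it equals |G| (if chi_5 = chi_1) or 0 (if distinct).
Sum = 0; so <chi_5, chi_1> = 0 (distinct irreducibles are orthogonal).

Compute term by term over conjugacy classes (|C| * chi_5(C) * conj(chi_1(C))):
  1*(2)*conj(1) + 1*(-2)*conj(1) + 2*(1)*conj(1) + 2*(-1)*conj(1) + 3*(0)*conj(1) + 3*(0)*conj(1)
  = (2) + (-2) + (2) + (-2) + (0) + (0)
  = 0.
Dividing by |G| = 12 gives 0/12 = 0, matching the row-orthogonality relation <chi_5, chi_1> = [chi_5 = chi_1].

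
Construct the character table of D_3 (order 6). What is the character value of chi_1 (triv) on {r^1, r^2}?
Conjugacy classes: {e} of size 1, {r^1, r^2} of size 2, {s, sr, ..., sr^2} of size 3.
Character table:
  irrep \ class              {e} (size 1)  {r^1, r^2} (size 2)  {s, sr, ..., sr^2} (size 3)
  chi_1 (triv)               1             1                    1                          
  chi_2 (sign: r->1, s->-1)  1             1                    -1                         
  chi_3 (2d, j=1)            2             -1                   0                          

Spot check: chi_1 (triv) on {r^1, r^2} = 1.

Working: D_3 has order 2*3 = 6 with 3 conjugacy classes, hence 3 irreducibles. Sum of squared dims 1 + 1 + 4 = 6 = |G|. Linear characters come from the abelianisation; the 2-dimensional irreps have character r^k -> 2*cos(2*pi*j*k/3), reflections -> 0.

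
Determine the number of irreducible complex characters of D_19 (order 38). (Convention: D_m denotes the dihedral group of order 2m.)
11

Justification: The number of irreducible complex representations of a finite group equals its number of conjugacy classes. D_19 has 11 conjugacy classes ((n+3)/2 for n odd), so D_19 (order 38) has exactly 11 irreducible complex representations.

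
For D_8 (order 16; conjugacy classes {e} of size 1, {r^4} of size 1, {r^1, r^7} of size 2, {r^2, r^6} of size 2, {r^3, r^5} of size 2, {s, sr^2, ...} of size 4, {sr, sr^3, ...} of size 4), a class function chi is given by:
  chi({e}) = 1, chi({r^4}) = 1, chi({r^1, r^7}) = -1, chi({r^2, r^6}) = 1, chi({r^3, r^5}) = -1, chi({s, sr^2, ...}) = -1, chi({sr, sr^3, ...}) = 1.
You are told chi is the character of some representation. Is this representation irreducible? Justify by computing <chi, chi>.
Irreducible: <chi, chi> = 1.

Why: <chi, chi> = (1/|G|) sum_C |C| * |chi(C)|^2 = (1/16)[1*|1|^2 + 1*|1|^2 + 2*|-1|^2 + 2*|1|^2 + 2*|-1|^2 + 4*|-1|^2 + 4*|1|^2]
  = (1/16)[(1) + (1) + (2) + (2) + (2) + (4) + (4)] = 16/16 = 1.
A character is irreducible iff <chi, chi> = 1, so this representation is irreducible.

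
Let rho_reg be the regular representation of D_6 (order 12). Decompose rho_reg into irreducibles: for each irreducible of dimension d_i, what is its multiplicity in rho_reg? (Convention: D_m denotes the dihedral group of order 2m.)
Each irreducible V_i of dimension d_i appears with multiplicity d_i, i.e. rho_reg = (direct sum over all irreducibles V_i) d_i V_i. The irreducible dimensions for D_6 are 1, 1, 1, 1, 2, 2: 4 irreducibles of dimension 1, each with multiplicity 1; 2 irreducibles of dimension 2, each with multiplicity 2. Total dimension 4*1*1 + 2*2*2 = 12 = |G|.

Working: General theorem: in the regular representation of a finite group G, each irreducible appears with multiplicity equal to its dimension. Check: dim(rho_reg) = sum d_i^2 = 1 + 1 + 1 + 1 + 4 + 4 = 12 = |G|.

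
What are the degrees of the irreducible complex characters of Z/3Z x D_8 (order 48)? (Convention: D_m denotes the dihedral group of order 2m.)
Dimensions: 1, 1, 1, 1, 1, 1, 1, 1, 1, 1, 1, 1, 2, 2, 2, 2, 2, 2, 2, 2, 2

Argument: There are 21 irreducibles (= number of conjugacy classes). Their dimensions d_i satisfy sum d_i^2 = |G| = 48: 1 + 1 + 1 + 1 + 1 + 1 + 1 + 1 + 1 + 1 + 1 + 1 + 4 + 4 + 4 + 4 + 4 + 4 + 4 + 4 + 4 = 48. (For the product with Z/3Z: each of the 3 1-dim characters of Z/3Z tensors with each irrep of D_8, giving 3 copies of each D_8-dimension.)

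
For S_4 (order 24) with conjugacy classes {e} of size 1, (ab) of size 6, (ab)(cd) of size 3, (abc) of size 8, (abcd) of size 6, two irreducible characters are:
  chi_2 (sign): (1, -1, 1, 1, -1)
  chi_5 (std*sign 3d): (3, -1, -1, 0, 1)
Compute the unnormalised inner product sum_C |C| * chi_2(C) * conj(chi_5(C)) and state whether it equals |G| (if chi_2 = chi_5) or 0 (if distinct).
Sum = 0; so <chi_2, chi_5> = 0 (distinct irreducibles are orthogonal).

Compute term by term over conjugacy classes (|C| * chi_2(C) * conj(chi_5(C))):
  1*(1)*conj(3) + 6*(-1)*conj(-1) + 3*(1)*conj(-1) + 8*(1)*conj(0) + 6*(-1)*conj(1)
  = (3) + (6) + (-3) + (0) + (-6)
  = 0.
Dividing by |G| = 24 gives 0/24 = 0, matching the row-orthogonality relation <chi_2, chi_5> = [chi_2 = chi_5].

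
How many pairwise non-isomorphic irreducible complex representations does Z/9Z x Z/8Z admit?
72

Proof sketch: The number of irreducible complex representations of a finite group equals its number of conjugacy classes. Z/9Z x Z/8Z is abelian of order 72, so every element is its own conjugacy class: 72 classes, so Z/9Z x Z/8Z (order 72) has exactly 72 irreducible complex representations.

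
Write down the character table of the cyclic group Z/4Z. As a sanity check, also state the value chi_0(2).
Character table of Z/4Z (irreps indexed chi_0,...,chi_3 with chi_k(m) = zeta_4^(k*m), zeta_4 = exp(2*pi*i/4)):
  irrep \ class  {0} (size 1)  {1} (size 1)  {2} (size 1)  {3} (size 1)
  chi_0          1             1             1             1           
  chi_1          1             I             -1            -I          
  chi_2          1             -1            1             -1          
  chi_3          1             -I            -1            I           

Spot check: chi_0(2) = zeta_4^(0*2) = zeta_4^0 = 1.

Argument: Z/4Z is abelian, so all 4 irreducible complex representations are 1-dimensional. They are given by chi_k(m) = zeta_4^(k*m) for k = 0,...,3. Row orthogonality: sum_m chi_k(m) conj(chi_l(m)) = 4 * [k = l].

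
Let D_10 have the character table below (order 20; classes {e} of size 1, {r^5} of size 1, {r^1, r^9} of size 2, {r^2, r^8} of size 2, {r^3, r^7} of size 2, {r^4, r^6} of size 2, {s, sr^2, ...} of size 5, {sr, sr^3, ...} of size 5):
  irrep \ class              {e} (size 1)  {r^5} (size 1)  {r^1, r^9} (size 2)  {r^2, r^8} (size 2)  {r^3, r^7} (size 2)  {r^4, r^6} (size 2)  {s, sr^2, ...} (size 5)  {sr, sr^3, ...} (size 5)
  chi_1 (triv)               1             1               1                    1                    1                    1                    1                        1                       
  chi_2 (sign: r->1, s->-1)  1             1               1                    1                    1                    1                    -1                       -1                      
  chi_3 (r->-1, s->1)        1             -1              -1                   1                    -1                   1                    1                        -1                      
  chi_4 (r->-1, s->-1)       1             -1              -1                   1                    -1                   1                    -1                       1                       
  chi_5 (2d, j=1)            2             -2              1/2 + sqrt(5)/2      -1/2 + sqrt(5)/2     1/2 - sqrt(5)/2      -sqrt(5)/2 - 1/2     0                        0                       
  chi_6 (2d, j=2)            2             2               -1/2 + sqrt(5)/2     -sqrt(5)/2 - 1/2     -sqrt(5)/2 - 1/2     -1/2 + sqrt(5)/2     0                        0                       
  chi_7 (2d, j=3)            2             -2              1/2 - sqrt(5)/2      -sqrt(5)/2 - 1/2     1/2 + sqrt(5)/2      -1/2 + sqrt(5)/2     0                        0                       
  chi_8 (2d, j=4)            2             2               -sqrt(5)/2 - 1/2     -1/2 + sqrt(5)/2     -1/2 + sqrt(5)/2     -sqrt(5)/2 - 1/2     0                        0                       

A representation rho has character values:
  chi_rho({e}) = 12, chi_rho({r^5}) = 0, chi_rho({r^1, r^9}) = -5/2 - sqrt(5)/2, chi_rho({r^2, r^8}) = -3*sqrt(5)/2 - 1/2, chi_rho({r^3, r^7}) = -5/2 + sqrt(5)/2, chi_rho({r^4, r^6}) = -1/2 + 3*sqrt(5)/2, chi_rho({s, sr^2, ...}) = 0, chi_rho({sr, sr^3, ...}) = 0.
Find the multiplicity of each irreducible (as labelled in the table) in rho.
Multiplicities: chi_1: 0, chi_2: 0, chi_3: 1, chi_4: 1, chi_5: 0, chi_6: 2, chi_7: 2, chi_8: 1.

Derivation: Use <chi_rho, chi> = (1/|G|) sum_C |C| * chi_rho(C) * conj(chi(C)) with |G| = 20 for each irreducible chi in the table:
  <chi_rho, chi_1> = (1/20)[1*(12)*conj(1) + 1*(0)*conj(1) + 2*(-5/2 - sqrt(5)/2)*conj(1) + 2*(-3*sqrt(5)/2 - 1/2)*conj(1) + 2*(-5/2 + sqrt(5)/2)*conj(1) + 2*(-1/2 + 3*sqrt(5)/2)*conj(1) + 5*(0)*conj(1) + 5*(0)*conj(1)]
      = (1/20)[(12) + (0) + (-5 - sqrt(5)) + (-3*sqrt(5) - 1) + (-5 + sqrt(5)) + (-1 + 3*sqrt(5)) + (0) + (0)] = 0/20 = 0
  <chi_rho, chi_2> = (1/20)[1*(12)*conj(1) + 1*(0)*conj(1) + 2*(-5/2 - sqrt(5)/2)*conj(1) + 2*(-3*sqrt(5)/2 - 1/2)*conj(1) + 2*(-5/2 + sqrt(5)/2)*conj(1) + 2*(-1/2 + 3*sqrt(5)/2)*conj(1) + 5*(0)*conj(-1) + 5*(0)*conj(-1)]
      = (1/20)[(12) + (0) + (-5 - sqrt(5)) + (-3*sqrt(5) - 1) + (-5 + sqrt(5)) + (-1 + 3*sqrt(5)) + (0) + (0)] = 0/20 = 0
  <chi_rho, chi_3> = (1/20)[1*(12)*conj(1) + 1*(0)*conj(-1) + 2*(-5/2 - sqrt(5)/2)*conj(-1) + 2*(-3*sqrt(5)/2 - 1/2)*conj(1) + 2*(-5/2 + sqrt(5)/2)*conj(-1) + 2*(-1/2 + 3*sqrt(5)/2)*conj(1) + 5*(0)*conj(1) + 5*(0)*conj(-1)]
      = (1/20)[(12) + (0) + (sqrt(5) + 5) + (-3*sqrt(5) - 1) + (5 - sqrt(5)) + (-1 + 3*sqrt(5)) + (0) + (0)] = 20/20 = 1
  <chi_rho, chi_4> = (1/20)[1*(12)*conj(1) + 1*(0)*conj(-1) + 2*(-5/2 - sqrt(5)/2)*conj(-1) + 2*(-3*sqrt(5)/2 - 1/2)*conj(1) + 2*(-5/2 + sqrt(5)/2)*conj(-1) + 2*(-1/2 + 3*sqrt(5)/2)*conj(1) + 5*(0)*conj(-1) + 5*(0)*conj(1)]
      = (1/20)[(12) + (0) + (sqrt(5) + 5) + (-3*sqrt(5) - 1) + (5 - sqrt(5)) + (-1 + 3*sqrt(5)) + (0) + (0)] = 20/20 = 1
  <chi_rho, chi_5> = (1/20)[1*(12)*conj(2) + 1*(0)*conj(-2) + 2*(-5/2 - sqrt(5)/2)*conj(1/2 + sqrt(5)/2) + 2*(-3*sqrt(5)/2 - 1/2)*conj(-1/2 + sqrt(5)/2) + 2*(-5/2 + sqrt(5)/2)*conj(1/2 - sqrt(5)/2) + 2*(-1/2 + 3*sqrt(5)/2)*conj(-sqrt(5)/2 - 1/2) + 5*(0)*conj(0) + 5*(0)*conj(0)]
      = (1/20)[(24) + (0) + (-3*sqrt(5) - 5) + (-7 + sqrt(5)) + (-5 + 3*sqrt(5)) + (-7 - sqrt(5)) + (0) + (0)] = 0/20 = 0
  <chi_rho, chi_6> = (1/20)[1*(12)*conj(2) + 1*(0)*conj(2) + 2*(-5/2 - sqrt(5)/2)*conj(-1/2 + sqrt(5)/2) + 2*(-3*sqrt(5)/2 - 1/2)*conj(-sqrt(5)/2 - 1/2) + 2*(-5/2 + sqrt(5)/2)*conj(-sqrt(5)/2 - 1/2) + 2*(-1/2 + 3*sqrt(5)/2)*conj(-1/2 + sqrt(5)/2) + 5*(0)*conj(0) + 5*(0)*conj(0)]
      = (1/20)[(24) + (0) + (-2*sqrt(5)) + (2*sqrt(5) + 8) + (2*sqrt(5)) + (8 - 2*sqrt(5)) + (0) + (0)] = 40/20 = 2
  <chi_rho, chi_7> = (1/20)[1*(12)*conj(2) + 1*(0)*conj(-2) + 2*(-5/2 - sqrt(5)/2)*conj(1/2 - sqrt(5)/2) + 2*(-3*sqrt(5)/2 - 1/2)*conj(-sqrt(5)/2 - 1/2) + 2*(-5/2 + sqrt(5)/2)*conj(1/2 + sqrt(5)/2) + 2*(-1/2 + 3*sqrt(5)/2)*conj(-1/2 + sqrt(5)/2) + 5*(0)*conj(0) + 5*(0)*conj(0)]
      = (1/20)[(24) + (0) + (2*sqrt(5)) + (2*sqrt(5) + 8) + (-2*sqrt(5)) + (8 - 2*sqrt(5)) + (0) + (0)] = 40/20 = 2
  <chi_rho, chi_8> = (1/20)[1*(12)*conj(2) + 1*(0)*conj(2) + 2*(-5/2 - sqrt(5)/2)*conj(-sqrt(5)/2 - 1/2) + 2*(-3*sqrt(5)/2 - 1/2)*conj(-1/2 + sqrt(5)/2) + 2*(-5/2 + sqrt(5)/2)*conj(-1/2 + sqrt(5)/2) + 2*(-1/2 + 3*sqrt(5)/2)*conj(-sqrt(5)/2 - 1/2) + 5*(0)*conj(0) + 5*(0)*conj(0)]
      = (1/20)[(24) + (0) + (5 + 3*sqrt(5)) + (-7 + sqrt(5)) + (5 - 3*sqrt(5)) + (-7 - sqrt(5)) + (0) + (0)] = 20/20 = 1
Dimension check: dim(rho) = sum (mult * dim) = 0*1 + 0*1 + 1*1 + 1*1 + 0*2 + 2*2 + 2*2 + 1*2 = 12 = chi_rho(e) = 12.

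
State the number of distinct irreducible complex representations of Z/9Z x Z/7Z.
63

Justification: The number of irreducible complex representations of a finite group equals its number of conjugacy classes. Z/9Z x Z/7Z is abelian of order 63, so every element is its own conjugacy class: 63 classes, so Z/9Z x Z/7Z (order 63) has exactly 63 irreducible complex representations.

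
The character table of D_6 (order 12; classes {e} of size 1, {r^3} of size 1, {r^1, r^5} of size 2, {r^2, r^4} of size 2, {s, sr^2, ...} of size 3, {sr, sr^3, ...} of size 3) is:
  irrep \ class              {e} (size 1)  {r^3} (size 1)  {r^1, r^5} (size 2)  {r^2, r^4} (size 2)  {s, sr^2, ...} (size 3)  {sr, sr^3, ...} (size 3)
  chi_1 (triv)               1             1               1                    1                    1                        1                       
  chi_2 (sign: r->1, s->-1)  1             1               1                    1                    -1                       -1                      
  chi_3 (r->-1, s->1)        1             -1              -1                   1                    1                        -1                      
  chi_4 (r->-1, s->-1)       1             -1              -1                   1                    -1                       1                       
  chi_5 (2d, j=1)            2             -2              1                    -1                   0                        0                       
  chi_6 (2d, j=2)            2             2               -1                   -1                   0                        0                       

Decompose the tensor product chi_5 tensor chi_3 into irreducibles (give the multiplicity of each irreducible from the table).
chi_5 tensor chi_3 = chi_6 (all other irreducibles have multiplicity 0).

Details: The character of a tensor product is the pointwise product (chi_5 * chi_3)(C) = chi_5(C) * chi_3(C):
  {e}: (2)*(1), {r^3}: (-2)*(-1), {r^1, r^5}: (1)*(-1), {r^2, r^4}: (-1)*(1), {s, sr^2, ...}: (0)*(1), {sr, sr^3, ...}: (0)*(-1)
so (chi_5 * chi_3) takes values
  {e} -> 2, {r^3} -> 2, {r^1, r^5} -> -1, {r^2, r^4} -> -1, {s, sr^2, ...} -> 0, {sr, sr^3, ...} -> 0.
Now take the inner product of this character with each irreducible chi from the table, <chi_5*chi_3, chi> = (1/12) sum_C |C| (chi_5*chi_3)(C) conj(chi(C)):
  <chi_5*chi_3, chi_1> = (1/12)[1*(2)*conj(1) + 1*(2)*conj(1) + 2*(-1)*conj(1) + 2*(-1)*conj(1) + 3*(0)*conj(1) + 3*(0)*conj(1)]
      = (1/12)[(2) + (2) + (-2) + (-2) + (0) + (0)] = 0/12 = 0
  <chi_5*chi_3, chi_2> = (1/12)[1*(2)*conj(1) + 1*(2)*conj(1) + 2*(-1)*conj(1) + 2*(-1)*conj(1) + 3*(0)*conj(-1) + 3*(0)*conj(-1)]
      = (1/12)[(2) + (2) + (-2) + (-2) + (0) + (0)] = 0/12 = 0
  <chi_5*chi_3, chi_3> = (1/12)[1*(2)*conj(1) + 1*(2)*conj(-1) + 2*(-1)*conj(-1) + 2*(-1)*conj(1) + 3*(0)*conj(1) + 3*(0)*conj(-1)]
      = (1/12)[(2) + (-2) + (2) + (-2) + (0) + (0)] = 0/12 = 0
  <chi_5*chi_3, chi_4> = (1/12)[1*(2)*conj(1) + 1*(2)*conj(-1) + 2*(-1)*conj(-1) + 2*(-1)*conj(1) + 3*(0)*conj(-1) + 3*(0)*conj(1)]
      = (1/12)[(2) + (-2) + (2) + (-2) + (0) + (0)] = 0/12 = 0
  <chi_5*chi_3, chi_5> = (1/12)[1*(2)*conj(2) + 1*(2)*conj(-2) + 2*(-1)*conj(1) + 2*(-1)*conj(-1) + 3*(0)*conj(0) + 3*(0)*conj(0)]
      = (1/12)[(4) + (-4) + (-2) + (2) + (0) + (0)] = 0/12 = 0
  <chi_5*chi_3, chi_6> = (1/12)[1*(2)*conj(2) + 1*(2)*conj(2) + 2*(-1)*conj(-1) + 2*(-1)*conj(-1) + 3*(0)*conj(0) + 3*(0)*conj(0)]
      = (1/12)[(4) + (4) + (2) + (2) + (0) + (0)] = 12/12 = 1
Hence the multiplicities are chi_6: 1. Dimension check: dim(chi_5)*dim(chi_3) = 2*1 = 2 and sum (mult * dim) = 1*2 = 2.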